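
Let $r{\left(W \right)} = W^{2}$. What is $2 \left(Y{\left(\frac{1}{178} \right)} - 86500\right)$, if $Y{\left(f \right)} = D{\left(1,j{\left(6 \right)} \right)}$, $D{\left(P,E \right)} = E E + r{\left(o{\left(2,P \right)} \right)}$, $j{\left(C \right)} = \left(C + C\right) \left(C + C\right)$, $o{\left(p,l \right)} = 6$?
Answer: $-131456$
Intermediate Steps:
$j{\left(C \right)} = 4 C^{2}$ ($j{\left(C \right)} = 2 C 2 C = 4 C^{2}$)
$D{\left(P,E \right)} = 36 + E^{2}$ ($D{\left(P,E \right)} = E E + 6^{2} = E^{2} + 36 = 36 + E^{2}$)
$Y{\left(f \right)} = 20772$ ($Y{\left(f \right)} = 36 + \left(4 \cdot 6^{2}\right)^{2} = 36 + \left(4 \cdot 36\right)^{2} = 36 + 144^{2} = 36 + 20736 = 20772$)
$2 \left(Y{\left(\frac{1}{178} \right)} - 86500\right) = 2 \left(20772 - 86500\right) = 2 \left(-65728\right) = -131456$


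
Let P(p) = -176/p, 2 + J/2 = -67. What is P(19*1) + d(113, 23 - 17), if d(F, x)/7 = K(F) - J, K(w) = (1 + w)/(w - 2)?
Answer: 677640/703 ≈ 963.93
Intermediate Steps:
J = -138 (J = -4 + 2*(-67) = -4 - 134 = -138)
K(w) = (1 + w)/(-2 + w)
d(F, x) = 966 + 7*(1 + F)/(-2 + F) (d(F, x) = 7*((1 + F)/(-2 + F) - 1*(-138)) = 7*((1 + F)/(-2 + F) + 138) = 7*(138 + (1 + F)/(-2 + F)) = 966 + 7*(1 + F)/(-2 + F))
P(19*1) + d(113, 23 - 17) = -176/(19*1) + 7*(-275 + 139*113)/(-2 + 113) = -176/19 + 7*(-275 + 15707)/111 = -176*1/19 + 7*(1/111)*15432 = -176/19 + 36008/37 = 677640/703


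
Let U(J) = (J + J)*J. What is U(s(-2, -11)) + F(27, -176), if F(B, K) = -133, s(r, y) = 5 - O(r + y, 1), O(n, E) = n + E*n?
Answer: 1789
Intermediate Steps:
s(r, y) = 5 - 2*r - 2*y (s(r, y) = 5 - (r + y)*(1 + 1) = 5 - (r + y)*2 = 5 - (2*r + 2*y) = 5 + (-2*r - 2*y) = 5 - 2*r - 2*y)
U(J) = 2*J² (U(J) = (2*J)*J = 2*J²)
U(s(-2, -11)) + F(27, -176) = 2*(5 - 2*(-2) - 2*(-11))² - 133 = 2*(5 + 4 + 22)² - 133 = 2*31² - 133 = 2*961 - 133 = 1922 - 133 = 1789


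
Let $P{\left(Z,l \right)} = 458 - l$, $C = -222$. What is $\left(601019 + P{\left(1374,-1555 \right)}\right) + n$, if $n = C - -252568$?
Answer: $855378$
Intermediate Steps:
$n = 252346$ ($n = -222 - -252568 = -222 + 252568 = 252346$)
$\left(601019 + P{\left(1374,-1555 \right)}\right) + n = \left(601019 + \left(458 - -1555\right)\right) + 252346 = \left(601019 + \left(458 + 1555\right)\right) + 252346 = \left(601019 + 2013\right) + 252346 = 603032 + 252346 = 855378$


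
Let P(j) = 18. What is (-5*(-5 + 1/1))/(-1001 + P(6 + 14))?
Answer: -20/983 ≈ -0.020346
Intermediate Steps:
(-5*(-5 + 1/1))/(-1001 + P(6 + 14)) = (-5*(-5 + 1/1))/(-1001 + 18) = -5*(-5 + 1)/(-983) = -5*(-4)*(-1/983) = 20*(-1/983) = -20/983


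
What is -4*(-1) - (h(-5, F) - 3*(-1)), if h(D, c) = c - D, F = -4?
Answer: 0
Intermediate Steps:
-4*(-1) - (h(-5, F) - 3*(-1)) = -4*(-1) - ((-4 - 1*(-5)) - 3*(-1)) = 4 - ((-4 + 5) + 3) = 4 - (1 + 3) = 4 - 1*4 = 4 - 4 = 0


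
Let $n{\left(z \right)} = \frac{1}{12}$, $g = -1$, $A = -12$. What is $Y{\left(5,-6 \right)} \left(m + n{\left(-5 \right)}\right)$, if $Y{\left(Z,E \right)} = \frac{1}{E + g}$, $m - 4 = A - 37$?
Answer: $\frac{77}{12} \approx 6.4167$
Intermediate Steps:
$m = -45$ ($m = 4 - 49 = -45$)
$n{\left(z \right)} = \frac{1}{12}$
$Y{\left(Z,E \right)} = \frac{1}{-1 + E}$ ($Y{\left(Z,E \right)} = \frac{1}{E - 1} = \frac{1}{-1 + E}$)
$Y{\left(5,-6 \right)} \left(m + n{\left(-5 \right)}\right) = \frac{-45 + \frac{1}{12}}{-1 - 6} = \frac{1}{-7} \left(- \frac{539}{12}\right) = \left(- \frac{1}{7}\right) \left(- \frac{539}{12}\right) = \frac{77}{12}$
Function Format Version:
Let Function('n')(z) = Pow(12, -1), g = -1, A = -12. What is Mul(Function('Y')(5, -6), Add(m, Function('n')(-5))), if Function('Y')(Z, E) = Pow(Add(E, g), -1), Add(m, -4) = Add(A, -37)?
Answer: Rational(77, 12) ≈ 6.4167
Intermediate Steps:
m = -45 (m = Add(4, Add(-12, -37)) = Add(4, -49) = -45)
Function('n')(z) = Rational(1, 12)
Function('Y')(Z, E) = Pow(Add(-1, E), -1) (Function('Y')(Z, E) = Pow(Add(E, -1), -1) = Pow(Add(-1, E), -1))
Mul(Function('Y')(5, -6), Add(m, Function('n')(-5))) = Mul(Pow(Add(-1, -6), -1), Add(-45, Rational(1, 12))) = Mul(Pow(-7, -1), Rational(-539, 12)) = Mul(Rational(-1, 7), Rational(-539, 12)) = Rational(77, 12)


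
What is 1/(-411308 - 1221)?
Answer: -1/412529 ≈ -2.4241e-6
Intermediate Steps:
1/(-411308 - 1221) = 1/(-412529) = -1/412529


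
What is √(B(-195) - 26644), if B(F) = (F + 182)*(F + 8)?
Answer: I*√24213 ≈ 155.61*I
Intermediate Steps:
B(F) = (8 + F)*(182 + F) (B(F) = (182 + F)*(8 + F) = (8 + F)*(182 + F))
√(B(-195) - 26644) = √((1456 + (-195)² + 190*(-195)) - 26644) = √((1456 + 38025 - 37050) - 26644) = √(2431 - 26644) = √(-24213) = I*√24213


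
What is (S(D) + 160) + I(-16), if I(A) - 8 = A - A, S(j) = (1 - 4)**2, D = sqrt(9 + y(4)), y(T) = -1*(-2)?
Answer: 177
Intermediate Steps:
y(T) = 2
D = sqrt(11) (D = sqrt(9 + 2) = sqrt(11) ≈ 3.3166)
S(j) = 9 (S(j) = (-3)**2 = 9)
I(A) = 8 (I(A) = 8 + (A - A) = 8 + 0 = 8)
(S(D) + 160) + I(-16) = (9 + 160) + 8 = 169 + 8 = 177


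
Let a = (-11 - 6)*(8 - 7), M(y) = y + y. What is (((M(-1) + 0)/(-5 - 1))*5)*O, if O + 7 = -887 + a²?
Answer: -3025/3 ≈ -1008.3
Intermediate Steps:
M(y) = 2*y
a = -17 (a = -17*1 = -17)
O = -605 (O = -7 + (-887 + (-17)²) = -7 + (-887 + 289) = -7 - 598 = -605)
(((M(-1) + 0)/(-5 - 1))*5)*O = (((2*(-1) + 0)/(-5 - 1))*5)*(-605) = (((-2 + 0)/(-6))*5)*(-605) = (-2*(-⅙)*5)*(-605) = ((⅓)*5)*(-605) = (5/3)*(-605) = -3025/3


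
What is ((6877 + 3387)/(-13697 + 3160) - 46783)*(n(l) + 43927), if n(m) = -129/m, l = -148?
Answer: -3204910953123875/1559476 ≈ -2.0551e+9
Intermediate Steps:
((6877 + 3387)/(-13697 + 3160) - 46783)*(n(l) + 43927) = ((6877 + 3387)/(-13697 + 3160) - 46783)*(-129/(-148) + 43927) = (10264/(-10537) - 46783)*(-129*(-1/148) + 43927) = (10264*(-1/10537) - 46783)*(129/148 + 43927) = (-10264/10537 - 46783)*(6501325/148) = -492962735/10537*6501325/148 = -3204910953123875/1559476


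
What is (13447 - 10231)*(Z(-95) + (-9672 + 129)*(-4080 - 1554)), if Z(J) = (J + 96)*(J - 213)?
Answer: 172908092064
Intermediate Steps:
Z(J) = (-213 + J)*(96 + J) (Z(J) = (96 + J)*(-213 + J) = (-213 + J)*(96 + J))
(13447 - 10231)*(Z(-95) + (-9672 + 129)*(-4080 - 1554)) = (13447 - 10231)*((-20448 + (-95)**2 - 117*(-95)) + (-9672 + 129)*(-4080 - 1554)) = 3216*((-20448 + 9025 + 11115) - 9543*(-5634)) = 3216*(-308 + 53765262) = 3216*53764954 = 172908092064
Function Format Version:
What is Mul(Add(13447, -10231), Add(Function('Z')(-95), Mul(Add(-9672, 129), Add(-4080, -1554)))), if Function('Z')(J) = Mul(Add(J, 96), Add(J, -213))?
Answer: 172908092064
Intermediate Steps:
Function('Z')(J) = Mul(Add(-213, J), Add(96, J)) (Function('Z')(J) = Mul(Add(96, J), Add(-213, J)) = Mul(Add(-213, J), Add(96, J)))
Mul(Add(13447, -10231), Add(Function('Z')(-95), Mul(Add(-9672, 129), Add(-4080, -1554)))) = Mul(Add(13447, -10231), Add(Add(-20448, Pow(-95, 2), Mul(-117, -95)), Mul(Add(-9672, 129), Add(-4080, -1554)))) = Mul(3216, Add(Add(-20448, 9025, 11115), Mul(-9543, -5634))) = Mul(3216, Add(-308, 53765262)) = Mul(3216, 53764954) = 172908092064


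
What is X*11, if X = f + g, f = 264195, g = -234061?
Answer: 331474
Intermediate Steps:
X = 30134 (X = 264195 - 234061 = 30134)
X*11 = 30134*11 = 331474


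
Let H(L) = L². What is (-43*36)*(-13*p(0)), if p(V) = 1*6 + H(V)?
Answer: 120744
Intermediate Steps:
p(V) = 6 + V² (p(V) = 1*6 + V² = 6 + V²)
(-43*36)*(-13*p(0)) = (-43*36)*(-13*(6 + 0²)) = -(-20124)*(6 + 0) = -(-20124)*6 = -1548*(-78) = 120744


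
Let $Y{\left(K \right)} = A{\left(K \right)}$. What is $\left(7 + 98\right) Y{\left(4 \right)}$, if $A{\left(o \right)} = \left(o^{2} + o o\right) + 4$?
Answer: $3780$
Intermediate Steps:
$A{\left(o \right)} = 4 + 2 o^{2}$ ($A{\left(o \right)} = \left(o^{2} + o^{2}\right) + 4 = 2 o^{2} + 4 = 4 + 2 o^{2}$)
$Y{\left(K \right)} = 4 + 2 K^{2}$
$\left(7 + 98\right) Y{\left(4 \right)} = \left(7 + 98\right) \left(4 + 2 \cdot 4^{2}\right) = 105 \left(4 + 2 \cdot 16\right) = 105 \left(4 + 32\right) = 105 \cdot 36 = 3780$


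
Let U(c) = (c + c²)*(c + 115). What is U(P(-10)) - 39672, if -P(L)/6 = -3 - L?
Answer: 86034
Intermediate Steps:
P(L) = 18 + 6*L (P(L) = -6*(-3 - L) = 18 + 6*L)
U(c) = (115 + c)*(c + c²) (U(c) = (c + c²)*(115 + c) = (115 + c)*(c + c²))
U(P(-10)) - 39672 = (18 + 6*(-10))*(115 + (18 + 6*(-10))² + 116*(18 + 6*(-10))) - 39672 = (18 - 60)*(115 + (18 - 60)² + 116*(18 - 60)) - 39672 = -42*(115 + (-42)² + 116*(-42)) - 39672 = -42*(115 + 1764 - 4872) - 39672 = -42*(-2993) - 39672 = 125706 - 39672 = 86034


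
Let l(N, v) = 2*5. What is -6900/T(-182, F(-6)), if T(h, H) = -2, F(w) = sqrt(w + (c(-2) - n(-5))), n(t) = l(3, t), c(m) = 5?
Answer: 3450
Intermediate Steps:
l(N, v) = 10
n(t) = 10
F(w) = sqrt(-5 + w) (F(w) = sqrt(w + (5 - 1*10)) = sqrt(w + (5 - 10)) = sqrt(w - 5) = sqrt(-5 + w))
-6900/T(-182, F(-6)) = -6900/(-2) = -6900*(-1/2) = 3450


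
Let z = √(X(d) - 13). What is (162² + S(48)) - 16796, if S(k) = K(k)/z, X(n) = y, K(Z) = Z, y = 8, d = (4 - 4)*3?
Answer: 9448 - 48*I*√5/5 ≈ 9448.0 - 21.466*I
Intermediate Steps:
d = 0 (d = 0*3 = 0)
X(n) = 8
z = I*√5 (z = √(8 - 13) = √(-5) = I*√5 ≈ 2.2361*I)
S(k) = -I*k*√5/5 (S(k) = k/((I*√5)) = k*(-I*√5/5) = -I*k*√5/5)
(162² + S(48)) - 16796 = (162² - ⅕*I*48*√5) - 16796 = (26244 - 48*I*√5/5) - 16796 = 9448 - 48*I*√5/5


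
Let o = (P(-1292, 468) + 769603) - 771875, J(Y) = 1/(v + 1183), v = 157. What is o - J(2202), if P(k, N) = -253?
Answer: -3383501/1340 ≈ -2525.0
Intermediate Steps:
J(Y) = 1/1340 (J(Y) = 1/(157 + 1183) = 1/1340)
o = -2525 (o = (-253 + 769603) - 771875 = 769350 - 771875 = -2525)
o - J(2202) = -2525 - 1*1/1340 = -2525 - 1/1340 = -3383501/1340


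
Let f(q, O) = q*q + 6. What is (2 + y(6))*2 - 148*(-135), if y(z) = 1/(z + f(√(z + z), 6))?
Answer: 239809/12 ≈ 19984.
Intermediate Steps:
f(q, O) = 6 + q² (f(q, O) = q² + 6 = 6 + q²)
y(z) = 1/(6 + 3*z) (y(z) = 1/(z + (6 + (√(z + z))²)) = 1/(z + (6 + (√(2*z))²)) = 1/(z + (6 + (√2*√z)²)) = 1/(z + (6 + 2*z)) = 1/(6 + 3*z))
(2 + y(6))*2 - 148*(-135) = (2 + 1/(3*(2 + 6)))*2 - 148*(-135) = (2 + (⅓)/8)*2 + 19980 = (2 + (⅓)*(⅛))*2 + 19980 = (2 + 1/24)*2 + 19980 = (49/24)*2 + 19980 = 49/12 + 19980 = 239809/12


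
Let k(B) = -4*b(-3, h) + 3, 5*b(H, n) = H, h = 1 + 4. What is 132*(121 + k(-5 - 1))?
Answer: 83424/5 ≈ 16685.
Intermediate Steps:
h = 5
b(H, n) = H/5
k(B) = 27/5 (k(B) = -4*(-3)/5 + 3 = -4*(-⅗) + 3 = 12/5 + 3 = 27/5)
132*(121 + k(-5 - 1)) = 132*(121 + 27/5) = 132*(632/5) = 83424/5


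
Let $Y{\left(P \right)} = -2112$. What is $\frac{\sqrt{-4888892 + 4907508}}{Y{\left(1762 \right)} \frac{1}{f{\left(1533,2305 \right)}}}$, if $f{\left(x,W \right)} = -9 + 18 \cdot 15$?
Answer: $- \frac{87 \sqrt{4654}}{352} \approx -16.861$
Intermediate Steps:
$f{\left(x,W \right)} = 261$ ($f{\left(x,W \right)} = -9 + 270 = 261$)
$\frac{\sqrt{-4888892 + 4907508}}{Y{\left(1762 \right)} \frac{1}{f{\left(1533,2305 \right)}}} = \frac{\sqrt{-4888892 + 4907508}}{\left(-2112\right) \frac{1}{261}} = \frac{\sqrt{18616}}{\left(-2112\right) \frac{1}{261}} = \frac{2 \sqrt{4654}}{- \frac{704}{87}} = 2 \sqrt{4654} \left(- \frac{87}{704}\right) = - \frac{87 \sqrt{4654}}{352}$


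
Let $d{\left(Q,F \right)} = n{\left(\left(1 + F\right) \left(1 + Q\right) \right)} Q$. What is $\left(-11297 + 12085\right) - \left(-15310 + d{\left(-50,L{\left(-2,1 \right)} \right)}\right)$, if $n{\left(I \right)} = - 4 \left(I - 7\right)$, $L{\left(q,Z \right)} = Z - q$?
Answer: $56698$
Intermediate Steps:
$n{\left(I \right)} = 28 - 4 I$ ($n{\left(I \right)} = - 4 \left(-7 + I\right) = 28 - 4 I$)
$d{\left(Q,F \right)} = Q \left(28 - 4 \left(1 + F\right) \left(1 + Q\right)\right)$ ($d{\left(Q,F \right)} = \left(28 - 4 \left(1 + F\right) \left(1 + Q\right)\right) Q = Q \left(28 - 4 \left(1 + F\right) \left(1 + Q\right)\right)$)
$\left(-11297 + 12085\right) - \left(-15310 + d{\left(-50,L{\left(-2,1 \right)} \right)}\right) = \left(-11297 + 12085\right) - \left(-15310 + 4 \left(-50\right) \left(6 - \left(1 - -2\right) - -50 - \left(1 - -2\right) \left(-50\right)\right)\right) = 788 - \left(-15310 + 4 \left(-50\right) \left(6 - \left(1 + 2\right) + 50 - \left(1 + 2\right) \left(-50\right)\right)\right) = 788 - \left(-15310 + 4 \left(-50\right) \left(6 - 3 + 50 - 3 \left(-50\right)\right)\right) = 788 - \left(-15310 + 4 \left(-50\right) \left(6 - 3 + 50 + 150\right)\right) = 788 - \left(-15310 + 4 \left(-50\right) 203\right) = 788 + \left(15310 - -40600\right) = 788 + \left(15310 + 40600\right) = 788 + 55910 = 56698$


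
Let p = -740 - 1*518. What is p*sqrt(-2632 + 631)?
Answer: -1258*I*sqrt(2001) ≈ -56274.0*I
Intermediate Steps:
p = -1258 (p = -740 - 518 = -1258)
p*sqrt(-2632 + 631) = -1258*sqrt(-2632 + 631) = -1258*I*sqrt(2001)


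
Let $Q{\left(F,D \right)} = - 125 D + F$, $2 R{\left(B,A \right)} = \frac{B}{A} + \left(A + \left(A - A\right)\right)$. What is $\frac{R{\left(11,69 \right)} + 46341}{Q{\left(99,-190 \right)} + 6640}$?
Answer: $\frac{3199915}{2103741} \approx 1.5211$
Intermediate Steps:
$R{\left(B,A \right)} = \frac{A}{2} + \frac{B}{2 A}$ ($R{\left(B,A \right)} = \frac{\frac{B}{A} + \left(A + \left(A - A\right)\right)}{2} = \frac{\frac{B}{A} + \left(A + 0\right)}{2} = \frac{\frac{B}{A} + A}{2} = \frac{A + \frac{B}{A}}{2} = \frac{A}{2} + \frac{B}{2 A}$)
$Q{\left(F,D \right)} = F - 125 D$
$\frac{R{\left(11,69 \right)} + 46341}{Q{\left(99,-190 \right)} + 6640} = \frac{\frac{11 + 69^{2}}{2 \cdot 69} + 46341}{\left(99 - -23750\right) + 6640} = \frac{\frac{1}{2} \cdot \frac{1}{69} \left(11 + 4761\right) + 46341}{\left(99 + 23750\right) + 6640} = \frac{\frac{1}{2} \cdot \frac{1}{69} \cdot 4772 + 46341}{23849 + 6640} = \frac{\frac{2386}{69} + 46341}{30489} = \frac{3199915}{69} \cdot \frac{1}{30489} = \frac{3199915}{2103741}$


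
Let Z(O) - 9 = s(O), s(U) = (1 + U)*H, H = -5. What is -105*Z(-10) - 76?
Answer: -5746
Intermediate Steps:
s(U) = -5 - 5*U (s(U) = (1 + U)*(-5) = -5 - 5*U)
Z(O) = 4 - 5*O (Z(O) = 9 + (-5 - 5*O) = 4 - 5*O)
-105*Z(-10) - 76 = -105*(4 - 5*(-10)) - 76 = -105*(4 + 50) - 76 = -105*54 - 76 = -5670 - 76 = -5746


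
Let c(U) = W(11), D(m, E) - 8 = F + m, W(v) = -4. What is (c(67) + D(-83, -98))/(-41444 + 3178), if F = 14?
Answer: 65/38266 ≈ 0.0016986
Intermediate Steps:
D(m, E) = 22 + m (D(m, E) = 8 + (14 + m) = 22 + m)
c(U) = -4
(c(67) + D(-83, -98))/(-41444 + 3178) = (-4 + (22 - 83))/(-41444 + 3178) = (-4 - 61)/(-38266) = -65*(-1/38266) = 65/38266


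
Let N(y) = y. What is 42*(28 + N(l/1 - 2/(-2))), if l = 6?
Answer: 1470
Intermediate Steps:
42*(28 + N(l/1 - 2/(-2))) = 42*(28 + (6/1 - 2/(-2))) = 42*(28 + (6*1 - 2*(-½))) = 42*(28 + (6 + 1)) = 42*(28 + 7) = 42*35 = 1470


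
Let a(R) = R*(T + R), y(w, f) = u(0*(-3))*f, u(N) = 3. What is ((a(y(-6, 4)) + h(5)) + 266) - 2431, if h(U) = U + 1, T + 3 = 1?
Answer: -2039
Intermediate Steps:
T = -2 (T = -3 + 1 = -2)
y(w, f) = 3*f
h(U) = 1 + U
a(R) = R*(-2 + R)
((a(y(-6, 4)) + h(5)) + 266) - 2431 = (((3*4)*(-2 + 3*4) + (1 + 5)) + 266) - 2431 = ((12*(-2 + 12) + 6) + 266) - 2431 = ((12*10 + 6) + 266) - 2431 = ((120 + 6) + 266) - 2431 = (126 + 266) - 2431 = 392 - 2431 = -2039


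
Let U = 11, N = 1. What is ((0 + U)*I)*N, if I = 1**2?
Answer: 11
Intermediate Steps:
I = 1
((0 + U)*I)*N = ((0 + 11)*1)*1 = (11*1)*1 = 11*1 = 11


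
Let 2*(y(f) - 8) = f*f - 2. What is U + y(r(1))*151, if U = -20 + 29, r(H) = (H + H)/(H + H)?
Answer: 2283/2 ≈ 1141.5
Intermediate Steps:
r(H) = 1 (r(H) = (2*H)/((2*H)) = (2*H)*(1/(2*H)) = 1)
y(f) = 7 + f**2/2 (y(f) = 8 + (f*f - 2)/2 = 8 + (f**2 - 2)/2 = 8 + (-2 + f**2)/2 = 8 + (-1 + f**2/2) = 7 + f**2/2)
U = 9
U + y(r(1))*151 = 9 + (7 + (1/2)*1**2)*151 = 9 + (7 + (1/2)*1)*151 = 9 + (7 + 1/2)*151 = 9 + (15/2)*151 = 9 + 2265/2 = 2283/2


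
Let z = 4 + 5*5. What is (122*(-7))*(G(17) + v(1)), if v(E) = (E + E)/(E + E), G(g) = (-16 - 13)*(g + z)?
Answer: 1138382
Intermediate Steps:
z = 29 (z = 4 + 25 = 29)
G(g) = -841 - 29*g (G(g) = (-16 - 13)*(g + 29) = -29*(29 + g) = -841 - 29*g)
v(E) = 1 (v(E) = (2*E)/((2*E)) = (2*E)*(1/(2*E)) = 1)
(122*(-7))*(G(17) + v(1)) = (122*(-7))*((-841 - 29*17) + 1) = -854*((-841 - 493) + 1) = -854*(-1334 + 1) = -854*(-1333) = 1138382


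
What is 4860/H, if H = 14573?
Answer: 4860/14573 ≈ 0.33349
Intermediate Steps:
4860/H = 4860/14573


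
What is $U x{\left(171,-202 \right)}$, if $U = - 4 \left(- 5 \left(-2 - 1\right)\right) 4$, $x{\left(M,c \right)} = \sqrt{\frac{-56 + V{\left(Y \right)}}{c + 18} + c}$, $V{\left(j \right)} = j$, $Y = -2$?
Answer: $- \frac{120 i \sqrt{426765}}{23} \approx - 3408.4 i$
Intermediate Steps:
$x{\left(M,c \right)} = \sqrt{c - \frac{58}{18 + c}}$ ($x{\left(M,c \right)} = \sqrt{\frac{-56 - 2}{c + 18} + c} = \sqrt{- \frac{58}{18 + c} + c} = \sqrt{c - \frac{58}{18 + c}}$)
$U = -240$ ($U = - 4 \left(\left(-5\right) \left(-3\right)\right) 4 = \left(-4\right) 15 \cdot 4 = \left(-60\right) 4 = -240$)
$U x{\left(171,-202 \right)} = - 240 \sqrt{\frac{-58 - 202 \left(18 - 202\right)}{18 - 202}} = - 240 \sqrt{\frac{-58 - -37168}{-184}} = - 240 \sqrt{- \frac{-58 + 37168}{184}} = - 240 \sqrt{\left(- \frac{1}{184}\right) 37110} = - 240 \sqrt{- \frac{18555}{92}} = - 240 \frac{i \sqrt{426765}}{46} = - \frac{120 i \sqrt{426765}}{23}$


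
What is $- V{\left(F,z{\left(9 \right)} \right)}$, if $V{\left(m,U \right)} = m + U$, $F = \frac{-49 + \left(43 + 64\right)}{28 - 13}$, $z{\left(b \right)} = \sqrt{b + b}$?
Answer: $- \frac{58}{15} - 3 \sqrt{2} \approx -8.1093$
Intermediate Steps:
$z{\left(b \right)} = \sqrt{2} \sqrt{b}$ ($z{\left(b \right)} = \sqrt{2 b} = \sqrt{2} \sqrt{b}$)
$F = \frac{58}{15}$ ($F = \frac{-49 + 107}{15} = 58 \cdot \frac{1}{15} = \frac{58}{15} \approx 3.8667$)
$V{\left(m,U \right)} = U + m$
$- V{\left(F,z{\left(9 \right)} \right)} = - (\sqrt{2} \sqrt{9} + \frac{58}{15}) = - (\sqrt{2} \cdot 3 + \frac{58}{15}) = - (3 \sqrt{2} + \frac{58}{15}) = - (\frac{58}{15} + 3 \sqrt{2}) = - \frac{58}{15} - 3 \sqrt{2}$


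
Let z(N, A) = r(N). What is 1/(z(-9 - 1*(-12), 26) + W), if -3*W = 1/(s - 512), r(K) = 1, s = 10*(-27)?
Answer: 2346/2347 ≈ 0.99957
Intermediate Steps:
s = -270
z(N, A) = 1
W = 1/2346 (W = -1/(3*(-270 - 512)) = -⅓/(-782) = -⅓*(-1/782) = 1/2346 ≈ 0.00042626)
1/(z(-9 - 1*(-12), 26) + W) = 1/(1 + 1/2346) = 1/(2347/2346) = 2346/2347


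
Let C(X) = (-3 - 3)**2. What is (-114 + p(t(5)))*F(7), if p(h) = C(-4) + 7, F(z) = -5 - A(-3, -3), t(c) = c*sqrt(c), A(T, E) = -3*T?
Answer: 994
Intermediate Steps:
C(X) = 36 (C(X) = (-6)**2 = 36)
t(c) = c**(3/2)
F(z) = -14 (F(z) = -5 - (-3)*(-3) = -5 - 1*9 = -5 - 9 = -14)
p(h) = 43 (p(h) = 36 + 7 = 43)
(-114 + p(t(5)))*F(7) = (-114 + 43)*(-14) = -71*(-14) = 994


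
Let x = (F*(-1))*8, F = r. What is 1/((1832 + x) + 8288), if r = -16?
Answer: 1/10248 ≈ 9.7580e-5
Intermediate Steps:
F = -16
x = 128 (x = -16*(-1)*8 = 16*8 = 128)
1/((1832 + x) + 8288) = 1/((1832 + 128) + 8288) = 1/(1960 + 8288) = 1/10248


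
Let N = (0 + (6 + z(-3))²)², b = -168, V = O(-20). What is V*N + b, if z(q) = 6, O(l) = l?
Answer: -414888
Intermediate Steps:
V = -20
N = 20736 (N = (0 + (6 + 6)²)² = (0 + 12²)² = (0 + 144)² = 144² = 20736)
V*N + b = -20*20736 - 168 = -414720 - 168 = -414888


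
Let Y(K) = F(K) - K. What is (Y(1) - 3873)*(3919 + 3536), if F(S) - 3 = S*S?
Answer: -28850850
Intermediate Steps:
F(S) = 3 + S**2 (F(S) = 3 + S*S = 3 + S**2)
Y(K) = 3 + K**2 - K (Y(K) = (3 + K**2) - K = 3 + K**2 - K)
(Y(1) - 3873)*(3919 + 3536) = ((3 + 1**2 - 1*1) - 3873)*(3919 + 3536) = ((3 + 1 - 1) - 3873)*7455 = (3 - 3873)*7455 = -3870*7455 = -28850850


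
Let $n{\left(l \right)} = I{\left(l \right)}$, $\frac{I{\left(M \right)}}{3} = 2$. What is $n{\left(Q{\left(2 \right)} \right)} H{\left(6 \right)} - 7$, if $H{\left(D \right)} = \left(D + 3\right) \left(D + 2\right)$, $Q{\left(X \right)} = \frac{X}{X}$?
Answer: $425$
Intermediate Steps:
$I{\left(M \right)} = 6$ ($I{\left(M \right)} = 3 \cdot 2 = 6$)
$Q{\left(X \right)} = 1$
$n{\left(l \right)} = 6$
$H{\left(D \right)} = \left(2 + D\right) \left(3 + D\right)$ ($H{\left(D \right)} = \left(3 + D\right) \left(2 + D\right) = \left(2 + D\right) \left(3 + D\right)$)
$n{\left(Q{\left(2 \right)} \right)} H{\left(6 \right)} - 7 = 6 \left(6 + 6^{2} + 5 \cdot 6\right) - 7 = 6 \left(6 + 36 + 30\right) - 7 = 6 \cdot 72 - 7 = 432 - 7 = 425$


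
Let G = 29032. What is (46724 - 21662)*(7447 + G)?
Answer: 914236698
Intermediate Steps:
(46724 - 21662)*(7447 + G) = (46724 - 21662)*(7447 + 29032) = 25062*36479 = 914236698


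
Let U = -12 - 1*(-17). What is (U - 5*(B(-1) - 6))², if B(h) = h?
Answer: 1600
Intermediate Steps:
U = 5 (U = -12 + 17 = 5)
(U - 5*(B(-1) - 6))² = (5 - 5*(-1 - 6))² = (5 - 5*(-7))² = (5 + 35)² = 40² = 1600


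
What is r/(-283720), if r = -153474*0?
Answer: 0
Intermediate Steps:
r = 0
r/(-283720) = 0/(-283720) = 0*(-1/283720) = 0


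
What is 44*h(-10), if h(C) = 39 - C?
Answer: 2156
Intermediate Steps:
44*h(-10) = 44*(39 - 1*(-10)) = 44*(39 + 10) = 44*49 = 2156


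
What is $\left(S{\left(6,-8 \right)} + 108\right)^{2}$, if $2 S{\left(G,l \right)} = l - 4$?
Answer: $10404$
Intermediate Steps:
$S{\left(G,l \right)} = -2 + \frac{l}{2}$ ($S{\left(G,l \right)} = \frac{l - 4}{2} = \frac{-4 + l}{2} = -2 + \frac{l}{2}$)
$\left(S{\left(6,-8 \right)} + 108\right)^{2} = \left(\left(-2 + \frac{1}{2} \left(-8\right)\right) + 108\right)^{2} = \left(\left(-2 - 4\right) + 108\right)^{2} = \left(-6 + 108\right)^{2} = 102^{2} = 10404$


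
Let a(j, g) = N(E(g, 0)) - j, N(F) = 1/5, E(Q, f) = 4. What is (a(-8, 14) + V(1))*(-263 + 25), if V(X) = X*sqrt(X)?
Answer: -10948/5 ≈ -2189.6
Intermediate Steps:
N(F) = 1/5
a(j, g) = 1/5 - j
V(X) = X**(3/2)
(a(-8, 14) + V(1))*(-263 + 25) = ((1/5 - 1*(-8)) + 1**(3/2))*(-263 + 25) = ((1/5 + 8) + 1)*(-238) = (41/5 + 1)*(-238) = (46/5)*(-238) = -10948/5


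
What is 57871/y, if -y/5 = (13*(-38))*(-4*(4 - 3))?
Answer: -57871/9880 ≈ -5.8574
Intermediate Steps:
y = -9880 (y = -5*13*(-38)*(-4*(4 - 3)) = -(-2470)*(-4*1) = -(-2470)*(-4) = -5*1976 = -9880)
57871/y = 57871/(-9880) = 57871*(-1/9880) = -57871/9880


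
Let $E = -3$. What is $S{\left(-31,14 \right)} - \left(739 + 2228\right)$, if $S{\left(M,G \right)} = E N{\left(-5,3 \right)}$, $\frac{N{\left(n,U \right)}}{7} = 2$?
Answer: $-3009$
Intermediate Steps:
$N{\left(n,U \right)} = 14$ ($N{\left(n,U \right)} = 7 \cdot 2 = 14$)
$S{\left(M,G \right)} = -42$ ($S{\left(M,G \right)} = \left(-3\right) 14 = -42$)
$S{\left(-31,14 \right)} - \left(739 + 2228\right) = -42 - \left(739 + 2228\right) = -42 - 2967 = -3009$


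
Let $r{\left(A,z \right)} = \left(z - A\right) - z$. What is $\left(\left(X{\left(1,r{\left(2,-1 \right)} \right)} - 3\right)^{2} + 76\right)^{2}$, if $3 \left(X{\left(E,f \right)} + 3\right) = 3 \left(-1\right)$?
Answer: $15625$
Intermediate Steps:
$r{\left(A,z \right)} = - A$
$X{\left(E,f \right)} = -4$ ($X{\left(E,f \right)} = -3 + \frac{3 \left(-1\right)}{3} = -3 + \frac{1}{3} \left(-3\right) = -3 - 1 = -4$)
$\left(\left(X{\left(1,r{\left(2,-1 \right)} \right)} - 3\right)^{2} + 76\right)^{2} = \left(\left(-4 - 3\right)^{2} + 76\right)^{2} = \left(\left(-7\right)^{2} + 76\right)^{2} = \left(49 + 76\right)^{2} = 125^{2} = 15625$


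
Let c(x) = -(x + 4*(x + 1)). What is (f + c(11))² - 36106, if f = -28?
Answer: -28537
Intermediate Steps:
c(x) = -4 - 5*x (c(x) = -(x + 4*(1 + x)) = -(x + (4 + 4*x)) = -(4 + 5*x) = -4 - 5*x)
(f + c(11))² - 36106 = (-28 + (-4 - 5*11))² - 36106 = (-28 + (-4 - 55))² - 36106 = (-28 - 59)² - 36106 = (-87)² - 36106 = 7569 - 36106 = -28537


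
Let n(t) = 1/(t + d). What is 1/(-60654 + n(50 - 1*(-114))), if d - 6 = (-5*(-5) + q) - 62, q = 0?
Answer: -133/8066981 ≈ -1.6487e-5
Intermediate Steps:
d = -31 (d = 6 + ((-5*(-5) + 0) - 62) = 6 + ((25 + 0) - 62) = 6 + (25 - 62) = 6 - 37 = -31)
n(t) = 1/(-31 + t) (n(t) = 1/(t - 31) = 1/(-31 + t))
1/(-60654 + n(50 - 1*(-114))) = 1/(-60654 + 1/(-31 + (50 - 1*(-114)))) = 1/(-60654 + 1/(-31 + (50 + 114))) = 1/(-60654 + 1/(-31 + 164)) = 1/(-60654 + 1/133) = 1/(-8066981/133) = -133/8066981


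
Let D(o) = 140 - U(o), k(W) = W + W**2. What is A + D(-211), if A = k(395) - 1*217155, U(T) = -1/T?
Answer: -12785546/211 ≈ -60595.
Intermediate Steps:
D(o) = 140 + 1/o (D(o) = 140 - (-1)/o = 140 + 1/o)
A = -60735 (A = 395*(1 + 395) - 1*217155 = 395*396 - 217155 = 156420 - 217155 = -60735)
A + D(-211) = -60735 + (140 + 1/(-211)) = -60735 + (140 - 1/211) = -60735 + 29539/211 = -12785546/211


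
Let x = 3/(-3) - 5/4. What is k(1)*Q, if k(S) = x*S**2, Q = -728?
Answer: 1638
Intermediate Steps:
x = -9/4 (x = 3*(-1/3) - 5*1/4 = -1 - 5/4 = -9/4 ≈ -2.2500)
k(S) = -9*S**2/4
k(1)*Q = -9/4*1**2*(-728) = -9/4*1*(-728) = -9/4*(-728) = 1638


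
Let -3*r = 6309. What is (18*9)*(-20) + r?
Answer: -5343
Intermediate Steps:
r = -2103 (r = -⅓*6309 = -2103)
(18*9)*(-20) + r = (18*9)*(-20) - 2103 = 162*(-20) - 2103 = -3240 - 2103 = -5343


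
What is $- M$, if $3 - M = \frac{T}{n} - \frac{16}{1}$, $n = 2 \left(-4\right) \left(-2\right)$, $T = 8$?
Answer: $- \frac{37}{2} \approx -18.5$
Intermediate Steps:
$n = 16$ ($n = \left(-8\right) \left(-2\right) = 16$)
$M = \frac{37}{2}$ ($M = 3 - \left(\frac{8}{16} - \frac{16}{1}\right) = 3 - \left(8 \cdot \frac{1}{16} - 16\right) = 3 - \left(\frac{1}{2} - 16\right) = 3 - - \frac{31}{2} = 3 + \frac{31}{2} = \frac{37}{2} \approx 18.5$)
$- M = \left(-1\right) \frac{37}{2} = - \frac{37}{2}$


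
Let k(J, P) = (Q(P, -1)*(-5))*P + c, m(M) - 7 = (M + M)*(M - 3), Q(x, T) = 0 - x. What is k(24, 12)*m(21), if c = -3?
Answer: 547071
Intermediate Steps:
Q(x, T) = -x
m(M) = 7 + 2*M*(-3 + M) (m(M) = 7 + (M + M)*(M - 3) = 7 + (2*M)*(-3 + M) = 7 + 2*M*(-3 + M))
k(J, P) = -3 + 5*P**2 (k(J, P) = (-P*(-5))*P - 3 = (5*P)*P - 3 = 5*P**2 - 3 = -3 + 5*P**2)
k(24, 12)*m(21) = (-3 + 5*12**2)*(7 - 6*21 + 2*21**2) = (-3 + 5*144)*(7 - 126 + 2*441) = (-3 + 720)*(7 - 126 + 882) = 717*763 = 547071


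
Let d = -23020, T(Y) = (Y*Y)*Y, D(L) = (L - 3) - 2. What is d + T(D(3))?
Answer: -23028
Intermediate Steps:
D(L) = -5 + L (D(L) = (-3 + L) - 2 = -5 + L)
T(Y) = Y³ (T(Y) = Y²*Y = Y³)
d + T(D(3)) = -23020 + (-5 + 3)³ = -23020 + (-2)³ = -23020 - 8 = -23028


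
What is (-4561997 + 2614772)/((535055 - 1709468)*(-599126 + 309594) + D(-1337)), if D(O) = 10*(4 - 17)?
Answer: -1947225/340030144586 ≈ -5.7266e-6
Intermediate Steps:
D(O) = -130 (D(O) = 10*(-13) = -130)
(-4561997 + 2614772)/((535055 - 1709468)*(-599126 + 309594) + D(-1337)) = (-4561997 + 2614772)/((535055 - 1709468)*(-599126 + 309594) - 130) = -1947225/(-1174413*(-289532) - 130) = -1947225/(340030144716 - 130) = -1947225/340030144586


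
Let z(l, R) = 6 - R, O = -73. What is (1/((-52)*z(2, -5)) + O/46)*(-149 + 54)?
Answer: 1985595/13156 ≈ 150.93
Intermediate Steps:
(1/((-52)*z(2, -5)) + O/46)*(-149 + 54) = (1/((-52)*(6 - 1*(-5))) - 73/46)*(-149 + 54) = (-1/(52*(6 + 5)) - 73*1/46)*(-95) = (-1/52/11 - 73/46)*(-95) = (-1/52*1/11 - 73/46)*(-95) = (-1/572 - 73/46)*(-95) = -20901/13156*(-95) = 1985595/13156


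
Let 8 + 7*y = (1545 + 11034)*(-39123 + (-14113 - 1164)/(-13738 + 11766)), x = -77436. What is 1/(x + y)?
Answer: -13804/971353616861 ≈ -1.4211e-8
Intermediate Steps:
y = -970284690317/13804 (y = -8/7 + ((1545 + 11034)*(-39123 + (-14113 - 1164)/(-13738 + 11766)))/7 = -8/7 + (12579*(-39123 - 15277/(-1972)))/7 = -8/7 + (12579*(-39123 - 15277*(-1/1972)))/7 = -8/7 + (12579*(-39123 + 15277/1972))/7 = -8/7 + (12579*(-77135279/1972))/7 = -8/7 + (⅐)*(-970284674541/1972) = -8/7 - 138612096363/1972 = -970284690317/13804 ≈ -7.0290e+7)
1/(x + y) = 1/(-77436 - 970284690317/13804) = 1/(-971353616861/13804) = -13804/971353616861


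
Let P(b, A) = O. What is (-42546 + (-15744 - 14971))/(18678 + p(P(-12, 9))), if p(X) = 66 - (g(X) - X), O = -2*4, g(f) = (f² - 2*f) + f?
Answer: -73261/18664 ≈ -3.9253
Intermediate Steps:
g(f) = f² - f
O = -8
P(b, A) = -8
p(X) = 66 + X - X*(-1 + X) (p(X) = 66 - (X*(-1 + X) - X) = 66 - (-X + X*(-1 + X)) = 66 + (X - X*(-1 + X)) = 66 + X - X*(-1 + X))
(-42546 + (-15744 - 14971))/(18678 + p(P(-12, 9))) = (-42546 + (-15744 - 14971))/(18678 + (66 - 8 - 1*(-8)*(-1 - 8))) = (-42546 - 30715)/(18678 + (66 - 8 - 1*(-8)*(-9))) = -73261/(18678 + (66 - 8 - 72)) = -73261/(18678 - 14) = -73261/18664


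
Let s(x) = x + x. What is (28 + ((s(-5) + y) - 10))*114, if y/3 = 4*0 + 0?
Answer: 912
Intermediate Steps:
y = 0 (y = 3*(4*0 + 0) = 3*(0 + 0) = 3*0 = 0)
s(x) = 2*x
(28 + ((s(-5) + y) - 10))*114 = (28 + ((2*(-5) + 0) - 10))*114 = (28 + ((-10 + 0) - 10))*114 = (28 + (-10 - 10))*114 = (28 - 20)*114 = 8*114 = 912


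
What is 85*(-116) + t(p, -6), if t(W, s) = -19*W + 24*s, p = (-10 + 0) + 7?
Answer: -9947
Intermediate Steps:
p = -3 (p = -10 + 7 = -3)
85*(-116) + t(p, -6) = 85*(-116) + (-19*(-3) + 24*(-6)) = -9860 + (57 - 144) = -9860 - 87 = -9947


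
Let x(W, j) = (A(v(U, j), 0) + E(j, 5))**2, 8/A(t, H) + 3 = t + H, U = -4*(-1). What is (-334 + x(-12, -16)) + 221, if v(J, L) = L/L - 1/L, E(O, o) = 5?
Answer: -107864/961 ≈ -112.24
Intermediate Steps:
U = 4
v(J, L) = 1 - 1/L
A(t, H) = 8/(-3 + H + t) (A(t, H) = 8/(-3 + (t + H)) = 8/(-3 + (H + t)) = 8/(-3 + H + t))
x(W, j) = (5 + 8/(-3 + (-1 + j)/j))**2 (x(W, j) = (8/(-3 + 0 + (-1 + j)/j) + 5)**2 = (8/(-3 + (-1 + j)/j) + 5)**2 = (5 + 8/(-3 + (-1 + j)/j))**2)
(-334 + x(-12, -16)) + 221 = (-334 + (5 + 2*(-16))**2/(1 + 2*(-16))**2) + 221 = (-334 + (5 - 32)**2/(1 - 32)**2) + 221 = (-334 + (-27)**2/(-31)**2) + 221 = (-334 + (1/961)*729) + 221 = (-334 + 729/961) + 221 = -320245/961 + 221 = -107864/961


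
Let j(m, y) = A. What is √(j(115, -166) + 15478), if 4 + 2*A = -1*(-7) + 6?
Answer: √61930/2 ≈ 124.43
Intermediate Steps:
A = 9/2 (A = -2 + (-1*(-7) + 6)/2 = -2 + (7 + 6)/2 = -2 + (½)*13 = -2 + 13/2 = 9/2 ≈ 4.5000)
j(m, y) = 9/2
√(j(115, -166) + 15478) = √(9/2 + 15478) = √(30965/2) = √61930/2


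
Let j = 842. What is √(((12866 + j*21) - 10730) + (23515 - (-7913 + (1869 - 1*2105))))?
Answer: √51482 ≈ 226.90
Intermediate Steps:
√(((12866 + j*21) - 10730) + (23515 - (-7913 + (1869 - 1*2105)))) = √(((12866 + 842*21) - 10730) + (23515 - (-7913 + (1869 - 1*2105)))) = √(((12866 + 17682) - 10730) + (23515 - (-7913 + (1869 - 2105)))) = √((30548 - 10730) + (23515 - (-7913 - 236))) = √(19818 + (23515 - 1*(-8149))) = √(19818 + (23515 + 8149)) = √(19818 + 31664) = √51482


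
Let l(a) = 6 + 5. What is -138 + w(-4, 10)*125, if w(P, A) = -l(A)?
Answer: -1513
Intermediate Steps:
l(a) = 11
w(P, A) = -11 (w(P, A) = -1*11 = -11)
-138 + w(-4, 10)*125 = -138 - 11*125 = -138 - 1375 = -1513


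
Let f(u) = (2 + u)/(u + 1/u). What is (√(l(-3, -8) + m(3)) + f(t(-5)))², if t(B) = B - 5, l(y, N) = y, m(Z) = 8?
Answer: 57405/10201 + 160*√5/101 ≈ 9.1697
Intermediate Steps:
t(B) = -5 + B
f(u) = (2 + u)/(u + 1/u)
(√(l(-3, -8) + m(3)) + f(t(-5)))² = (√(-3 + 8) + (-5 - 5)*(2 + (-5 - 5))/(1 + (-5 - 5)²))² = (√5 - 10*(2 - 10)/(1 + (-10)²))² = (√5 - 10*(-8)/(1 + 100))² = (√5 - 10*(-8)/101)² = (√5 - 10*1/101*(-8))² = (√5 + 80/101)² = (80/101 + √5)²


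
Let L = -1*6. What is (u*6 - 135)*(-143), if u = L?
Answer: 24453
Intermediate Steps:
L = -6
u = -6
(u*6 - 135)*(-143) = (-6*6 - 135)*(-143) = (-36 - 135)*(-143) = -171*(-143) = 24453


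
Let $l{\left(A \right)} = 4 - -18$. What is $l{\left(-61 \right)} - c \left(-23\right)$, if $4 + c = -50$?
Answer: $-1220$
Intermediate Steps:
$c = -54$ ($c = -4 - 50 = -54$)
$l{\left(A \right)} = 22$ ($l{\left(A \right)} = 4 + 18 = 22$)
$l{\left(-61 \right)} - c \left(-23\right) = 22 - \left(-54\right) \left(-23\right) = 22 - 1242 = -1220$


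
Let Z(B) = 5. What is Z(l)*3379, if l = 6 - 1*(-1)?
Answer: 16895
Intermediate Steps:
l = 7 (l = 6 + 1 = 7)
Z(l)*3379 = 5*3379 = 16895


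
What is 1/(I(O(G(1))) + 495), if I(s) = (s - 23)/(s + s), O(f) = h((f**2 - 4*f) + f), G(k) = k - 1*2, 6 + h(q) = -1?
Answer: 7/3480 ≈ 0.0020115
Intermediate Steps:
h(q) = -7 (h(q) = -6 - 1 = -7)
G(k) = -2 + k (G(k) = k - 2 = -2 + k)
O(f) = -7
I(s) = (-23 + s)/(2*s) (I(s) = (-23 + s)/((2*s)) = (-23 + s)*(1/(2*s)) = (-23 + s)/(2*s))
1/(I(O(G(1))) + 495) = 1/((1/2)*(-23 - 7)/(-7) + 495) = 1/((1/2)*(-1/7)*(-30) + 495) = 1/(15/7 + 495) = 1/(3480/7) = 7/3480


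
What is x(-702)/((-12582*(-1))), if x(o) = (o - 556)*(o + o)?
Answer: 32708/233 ≈ 140.38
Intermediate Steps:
x(o) = 2*o*(-556 + o) (x(o) = (-556 + o)*(2*o) = 2*o*(-556 + o))
x(-702)/((-12582*(-1))) = (2*(-702)*(-556 - 702))/((-12582*(-1))) = (2*(-702)*(-1258))/12582 = 1766232*(1/12582) = 32708/233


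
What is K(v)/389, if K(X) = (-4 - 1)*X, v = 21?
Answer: -105/389 ≈ -0.26992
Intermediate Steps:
K(X) = -5*X
K(v)/389 = -5*21/389 = -105*1/389 = -105/389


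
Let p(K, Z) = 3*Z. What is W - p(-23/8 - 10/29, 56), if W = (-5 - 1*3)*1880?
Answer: -15208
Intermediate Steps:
W = -15040 (W = (-5 - 3)*1880 = -8*1880 = -15040)
W - p(-23/8 - 10/29, 56) = -15040 - 3*56 = -15040 - 1*168 = -15040 - 168 = -15208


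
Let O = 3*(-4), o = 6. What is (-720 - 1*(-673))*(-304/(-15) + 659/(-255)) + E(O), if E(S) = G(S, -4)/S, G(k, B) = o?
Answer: -141367/170 ≈ -831.57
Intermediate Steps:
G(k, B) = 6
O = -12
E(S) = 6/S
(-720 - 1*(-673))*(-304/(-15) + 659/(-255)) + E(O) = (-720 - 1*(-673))*(-304/(-15) + 659/(-255)) + 6/(-12) = (-720 + 673)*(-304*(-1/15) + 659*(-1/255)) + 6*(-1/12) = -47*(304/15 - 659/255) - ½ = -47*1503/85 - ½ = -70641/85 - ½ = -141367/170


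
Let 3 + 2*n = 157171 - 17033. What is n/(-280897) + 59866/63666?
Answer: 12355262347/17883588402 ≈ 0.69087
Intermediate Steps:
n = 140135/2 (n = -3/2 + (157171 - 17033)/2 = -3/2 + (½)*140138 = -3/2 + 70069 = 140135/2 ≈ 70068.)
n/(-280897) + 59866/63666 = (140135/2)/(-280897) + 59866/63666 = (140135/2)*(-1/280897) + 59866*(1/63666) = -140135/561794 + 29933/31833 = 12355262347/17883588402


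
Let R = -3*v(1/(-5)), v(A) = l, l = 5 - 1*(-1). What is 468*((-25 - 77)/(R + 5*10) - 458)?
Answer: -863343/4 ≈ -2.1584e+5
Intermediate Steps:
l = 6 (l = 5 + 1 = 6)
v(A) = 6
R = -18 (R = -3*6 = -18)
468*((-25 - 77)/(R + 5*10) - 458) = 468*((-25 - 77)/(-18 + 5*10) - 458) = 468*(-102/(-18 + 50) - 458) = 468*(-102/32 - 458) = 468*(-102*1/32 - 458) = 468*(-51/16 - 458) = 468*(-7379/16) = -863343/4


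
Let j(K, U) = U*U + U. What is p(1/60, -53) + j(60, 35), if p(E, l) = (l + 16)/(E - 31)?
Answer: 2344560/1859 ≈ 1261.2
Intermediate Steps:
j(K, U) = U + U² (j(K, U) = U² + U = U + U²)
p(E, l) = (16 + l)/(-31 + E)
p(1/60, -53) + j(60, 35) = (16 - 53)/(-31 + 1/60) + 35*(1 + 35) = -37/(-31 + 1/60) + 35*36 = -37/(-1859/60) + 1260 = -60/1859*(-37) + 1260 = 2220/1859 + 1260 = 2344560/1859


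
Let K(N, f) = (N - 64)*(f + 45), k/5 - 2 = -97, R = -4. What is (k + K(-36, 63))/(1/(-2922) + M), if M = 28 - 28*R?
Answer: -2995050/37189 ≈ -80.536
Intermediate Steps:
k = -475 (k = 10 + 5*(-97) = 10 - 485 = -475)
K(N, f) = (-64 + N)*(45 + f)
M = 140 (M = 28 - 28*(-4) = 28 + 112 = 140)
(k + K(-36, 63))/(1/(-2922) + M) = (-475 + (-2880 - 64*63 + 45*(-36) - 36*63))/(1/(-2922) + 140) = (-475 + (-2880 - 4032 - 1620 - 2268))/(-1/2922 + 140) = (-475 - 10800)/(409079/2922) = -11275*2922/409079 = -2995050/37189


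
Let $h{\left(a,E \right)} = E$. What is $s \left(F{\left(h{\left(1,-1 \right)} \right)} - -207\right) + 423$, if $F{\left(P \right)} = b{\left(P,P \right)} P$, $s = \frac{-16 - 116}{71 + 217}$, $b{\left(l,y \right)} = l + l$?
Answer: $\frac{7853}{24} \approx 327.21$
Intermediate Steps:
$b{\left(l,y \right)} = 2 l$
$s = - \frac{11}{24}$ ($s = - \frac{132}{288} = \left(-132\right) \frac{1}{288} = - \frac{11}{24} \approx -0.45833$)
$F{\left(P \right)} = 2 P^{2}$ ($F{\left(P \right)} = 2 P P = 2 P^{2}$)
$s \left(F{\left(h{\left(1,-1 \right)} \right)} - -207\right) + 423 = - \frac{11 \left(2 \left(-1\right)^{2} - -207\right)}{24} + 423 = - \frac{11 \left(2 \cdot 1 + 207\right)}{24} + 423 = - \frac{11 \left(2 + 207\right)}{24} + 423 = \left(- \frac{11}{24}\right) 209 + 423 = - \frac{2299}{24} + 423 = \frac{7853}{24}$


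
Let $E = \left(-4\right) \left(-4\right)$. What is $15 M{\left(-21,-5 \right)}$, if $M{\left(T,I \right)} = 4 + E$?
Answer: $300$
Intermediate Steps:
$E = 16$
$M{\left(T,I \right)} = 20$ ($M{\left(T,I \right)} = 4 + 16 = 20$)
$15 M{\left(-21,-5 \right)} = 15 \cdot 20 = 300$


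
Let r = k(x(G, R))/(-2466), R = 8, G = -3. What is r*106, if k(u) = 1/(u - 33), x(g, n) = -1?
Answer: 53/41922 ≈ 0.0012643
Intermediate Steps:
k(u) = 1/(-33 + u)
r = 1/83844 (r = 1/(-33 - 1*(-2466)) = -1/2466/(-34) = -1/34*(-1/2466) = 1/83844 ≈ 1.1927e-5)
r*106 = (1/83844)*106 = 53/41922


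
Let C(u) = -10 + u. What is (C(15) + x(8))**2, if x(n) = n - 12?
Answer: 1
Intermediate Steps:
x(n) = -12 + n
(C(15) + x(8))**2 = ((-10 + 15) + (-12 + 8))**2 = (5 - 4)**2 = 1**2 = 1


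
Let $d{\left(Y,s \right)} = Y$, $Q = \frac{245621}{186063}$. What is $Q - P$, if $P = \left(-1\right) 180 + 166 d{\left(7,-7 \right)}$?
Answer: $- \frac{182468245}{186063} \approx -980.68$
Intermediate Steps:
$Q = \frac{245621}{186063}$ ($Q = 245621 \cdot \frac{1}{186063} = \frac{245621}{186063} \approx 1.3201$)
$P = 982$ ($P = \left(-1\right) 180 + 166 \cdot 7 = -180 + 1162 = 982$)
$Q - P = \frac{245621}{186063} - 982 = - \frac{182468245}{186063}$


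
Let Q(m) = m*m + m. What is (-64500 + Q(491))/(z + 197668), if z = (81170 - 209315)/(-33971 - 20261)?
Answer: 564880512/630591713 ≈ 0.89579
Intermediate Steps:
Q(m) = m + m**2 (Q(m) = m**2 + m = m + m**2)
z = 128145/54232 (z = -128145/(-54232) = -128145*(-1/54232) = 128145/54232 ≈ 2.3629)
(-64500 + Q(491))/(z + 197668) = (-64500 + 491*(1 + 491))/(128145/54232 + 197668) = (-64500 + 491*492)/(10720059121/54232) = (-64500 + 241572)*(54232/10720059121) = 177072*(54232/10720059121) = 564880512/630591713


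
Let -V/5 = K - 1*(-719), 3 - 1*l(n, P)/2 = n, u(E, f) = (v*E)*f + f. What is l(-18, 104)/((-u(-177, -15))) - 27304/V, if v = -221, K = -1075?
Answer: -133509111/8703755 ≈ -15.339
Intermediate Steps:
u(E, f) = f - 221*E*f (u(E, f) = (-221*E)*f + f = -221*E*f + f = f - 221*E*f)
l(n, P) = 6 - 2*n
V = 1780 (V = -5*(-1075 - 1*(-719)) = -5*(-1075 + 719) = -5*(-356) = 1780)
l(-18, 104)/((-u(-177, -15))) - 27304/V = (6 - 2*(-18))/((-(-15)*(1 - 221*(-177)))) - 27304/1780 = (6 + 36)/((-(-15)*(1 + 39117))) - 27304*1/1780 = 42/((-(-15)*39118)) - 6826/445 = 42/((-1*(-586770))) - 6826/445 = 42/586770 - 6826/445 = 42*(1/586770) - 6826/445 = 7/97795 - 6826/445 = -133509111/8703755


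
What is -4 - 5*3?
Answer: -19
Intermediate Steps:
-4 - 5*3 = -4 - 15 = -19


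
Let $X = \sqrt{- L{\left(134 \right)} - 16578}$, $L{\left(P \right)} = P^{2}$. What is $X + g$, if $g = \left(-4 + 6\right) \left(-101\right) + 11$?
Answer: $-191 + i \sqrt{34534} \approx -191.0 + 185.83 i$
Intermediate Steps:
$X = i \sqrt{34534}$ ($X = \sqrt{- 134^{2} - 16578} = \sqrt{\left(-1\right) 17956 - 16578} = \sqrt{-17956 - 16578} = \sqrt{-34534} = i \sqrt{34534} \approx 185.83 i$)
$g = -191$ ($g = 2 \left(-101\right) + 11 = -202 + 11 = -191$)
$X + g = i \sqrt{34534} - 191 = -191 + i \sqrt{34534}$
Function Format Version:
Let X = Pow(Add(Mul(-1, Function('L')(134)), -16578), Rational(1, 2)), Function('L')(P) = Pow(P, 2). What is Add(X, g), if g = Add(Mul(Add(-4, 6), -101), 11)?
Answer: Add(-191, Mul(I, Pow(34534, Rational(1, 2)))) ≈ Add(-191.00, Mul(185.83, I))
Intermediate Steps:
X = Mul(I, Pow(34534, Rational(1, 2))) (X = Pow(Add(Mul(-1, Pow(134, 2)), -16578), Rational(1, 2)) = Pow(Add(Mul(-1, 17956), -16578), Rational(1, 2)) = Pow(Add(-17956, -16578), Rational(1, 2)) = Pow(-34534, Rational(1, 2)) = Mul(I, Pow(34534, Rational(1, 2))) ≈ Mul(185.83, I))
g = -191 (g = Add(Mul(2, -101), 11) = Add(-202, 11) = -191)
Add(X, g) = Add(Mul(I, Pow(34534, Rational(1, 2))), -191) = Add(-191, Mul(I, Pow(34534, Rational(1, 2))))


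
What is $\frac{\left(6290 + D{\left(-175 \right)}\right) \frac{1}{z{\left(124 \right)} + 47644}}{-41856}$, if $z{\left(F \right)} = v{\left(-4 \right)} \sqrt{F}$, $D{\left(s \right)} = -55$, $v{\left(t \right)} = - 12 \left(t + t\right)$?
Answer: $- \frac{74265085}{23740806409728} + \frac{6235 \sqrt{31}}{494600133536} \approx -3.058 \cdot 10^{-6}$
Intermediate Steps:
$v{\left(t \right)} = - 24 t$ ($v{\left(t \right)} = - 12 \cdot 2 t = - 24 t$)
$z{\left(F \right)} = 96 \sqrt{F}$ ($z{\left(F \right)} = \left(-24\right) \left(-4\right) \sqrt{F} = 96 \sqrt{F}$)
$\frac{\left(6290 + D{\left(-175 \right)}\right) \frac{1}{z{\left(124 \right)} + 47644}}{-41856} = \frac{\left(6290 - 55\right) \frac{1}{96 \sqrt{124} + 47644}}{-41856} = \frac{6235}{96 \cdot 2 \sqrt{31} + 47644} \left(- \frac{1}{41856}\right) = \frac{6235}{192 \sqrt{31} + 47644} \left(- \frac{1}{41856}\right) = \frac{6235}{47644 + 192 \sqrt{31}} \left(- \frac{1}{41856}\right) = - \frac{6235}{41856 \left(47644 + 192 \sqrt{31}\right)}$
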